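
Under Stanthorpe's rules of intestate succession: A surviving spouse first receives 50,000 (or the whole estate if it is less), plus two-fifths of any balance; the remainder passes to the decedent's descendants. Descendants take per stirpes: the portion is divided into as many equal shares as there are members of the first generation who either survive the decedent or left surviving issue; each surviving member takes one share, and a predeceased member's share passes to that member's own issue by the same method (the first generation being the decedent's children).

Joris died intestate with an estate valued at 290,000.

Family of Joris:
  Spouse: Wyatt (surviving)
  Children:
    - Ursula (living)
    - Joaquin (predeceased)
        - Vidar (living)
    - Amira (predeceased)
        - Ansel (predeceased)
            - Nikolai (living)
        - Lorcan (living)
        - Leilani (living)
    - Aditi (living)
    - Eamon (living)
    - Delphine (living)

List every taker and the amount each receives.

Wyatt: 146,000; Ursula: 24,000; Vidar: 24,000; Nikolai: 8,000; Lorcan: 8,000; Leilani: 8,000; Aditi: 24,000; Eamon: 24,000; Delphine: 24,000

Wyatt first takes 50,000, leaving a balance of 240,000. Wyatt then takes two-fifths of the balance (96,000), for a total of 146,000. The remaining 144,000 passes to the descendants.
The descendants' portion (144,000) is divided into 6 shares of 24,000: Ursula, Aditi, Eamon, and Delphine each take 24,000; Joaquin's 24,000 share passes to Joaquin's issue; Amira's 24,000 share passes to Amira's issue.
Joaquin's share (24,000) passes entirely to Vidar.
Amira's share (24,000) is divided into 3 shares of 8,000: Lorcan and Leilani each take 8,000; Ansel's 8,000 share passes to Ansel's issue.
Ansel's share (8,000) passes entirely to Nikolai.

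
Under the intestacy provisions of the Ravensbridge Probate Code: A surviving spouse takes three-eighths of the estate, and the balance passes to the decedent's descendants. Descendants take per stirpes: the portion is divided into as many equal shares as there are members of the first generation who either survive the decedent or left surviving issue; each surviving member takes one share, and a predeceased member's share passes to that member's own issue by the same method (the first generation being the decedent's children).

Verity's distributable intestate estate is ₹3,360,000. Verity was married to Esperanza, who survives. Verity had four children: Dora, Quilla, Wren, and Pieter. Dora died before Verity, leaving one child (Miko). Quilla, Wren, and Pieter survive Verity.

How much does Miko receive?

Miko receives ₹525,000.

Esperanza takes three-eighths of ₹3,360,000 = ₹1,260,000. The remaining ₹2,100,000 passes to the descendants.
The descendants' portion (₹2,100,000) is divided into 4 shares of ₹525,000: Quilla, Wren, and Pieter each take ₹525,000; Dora's ₹525,000 share passes to Dora's issue.
Dora's share (₹525,000) passes entirely to Miko.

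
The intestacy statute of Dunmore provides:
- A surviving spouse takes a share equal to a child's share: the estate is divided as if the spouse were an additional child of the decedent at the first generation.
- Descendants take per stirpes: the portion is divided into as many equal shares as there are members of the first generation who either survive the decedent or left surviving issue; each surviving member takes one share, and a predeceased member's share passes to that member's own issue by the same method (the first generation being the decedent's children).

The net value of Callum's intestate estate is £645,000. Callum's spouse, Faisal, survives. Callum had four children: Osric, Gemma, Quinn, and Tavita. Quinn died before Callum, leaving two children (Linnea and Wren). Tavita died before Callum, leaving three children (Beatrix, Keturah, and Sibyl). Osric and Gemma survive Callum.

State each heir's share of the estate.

The spouse counts as an additional share at the children's level, so there are 5 primary shares of £129,000. Faisal takes one such share (£129,000).
The children's combined portion (£516,000) is divided into 4 shares of £129,000: Osric and Gemma each take £129,000; Quinn's £129,000 share passes to Quinn's issue; Tavita's £129,000 share passes to Tavita's issue.
Quinn's share (£129,000) is divided into 2 shares of £64,500: Linnea and Wren each take £64,500.
Tavita's share (£129,000) is divided into 3 shares of £43,000: Beatrix, Keturah, and Sibyl each take £43,000.

Faisal: £129,000; Osric: £129,000; Gemma: £129,000; Linnea: £64,500; Wren: £64,500; Beatrix: £43,000; Keturah: £43,000; Sibyl: £43,000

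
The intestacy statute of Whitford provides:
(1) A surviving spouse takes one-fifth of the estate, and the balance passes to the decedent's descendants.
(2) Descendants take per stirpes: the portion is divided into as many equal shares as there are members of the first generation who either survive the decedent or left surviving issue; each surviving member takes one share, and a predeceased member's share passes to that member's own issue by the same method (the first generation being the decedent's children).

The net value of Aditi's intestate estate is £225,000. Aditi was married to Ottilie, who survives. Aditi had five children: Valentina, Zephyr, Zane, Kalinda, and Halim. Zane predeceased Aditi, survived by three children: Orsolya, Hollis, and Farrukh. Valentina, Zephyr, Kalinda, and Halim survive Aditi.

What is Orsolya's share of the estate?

Orsolya receives £12,000.

Ottilie takes one-fifth of £225,000 = £45,000. The remaining £180,000 passes to the descendants.
The descendants' portion (£180,000) is divided into 5 shares of £36,000: Valentina, Zephyr, Kalinda, and Halim each take £36,000; Zane's £36,000 share passes to Zane's issue.
Zane's share (£36,000) is divided into 3 shares of £12,000: Orsolya, Hollis, and Farrukh each take £12,000.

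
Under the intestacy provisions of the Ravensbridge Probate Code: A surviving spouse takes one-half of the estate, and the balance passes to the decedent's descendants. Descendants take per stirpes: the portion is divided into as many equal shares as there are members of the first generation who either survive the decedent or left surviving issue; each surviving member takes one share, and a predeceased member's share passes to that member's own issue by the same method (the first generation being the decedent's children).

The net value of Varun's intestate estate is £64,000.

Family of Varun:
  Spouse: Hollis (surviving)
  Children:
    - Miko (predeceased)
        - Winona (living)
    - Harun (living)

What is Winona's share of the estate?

Winona receives £16,000.

Hollis takes one-half of £64,000 = £32,000. The remaining £32,000 passes to the descendants.
The descendants' portion (£32,000) is divided into 2 shares of £16,000: Harun takes £16,000; Miko's £16,000 share passes to Miko's issue.
Miko's share (£16,000) passes entirely to Winona.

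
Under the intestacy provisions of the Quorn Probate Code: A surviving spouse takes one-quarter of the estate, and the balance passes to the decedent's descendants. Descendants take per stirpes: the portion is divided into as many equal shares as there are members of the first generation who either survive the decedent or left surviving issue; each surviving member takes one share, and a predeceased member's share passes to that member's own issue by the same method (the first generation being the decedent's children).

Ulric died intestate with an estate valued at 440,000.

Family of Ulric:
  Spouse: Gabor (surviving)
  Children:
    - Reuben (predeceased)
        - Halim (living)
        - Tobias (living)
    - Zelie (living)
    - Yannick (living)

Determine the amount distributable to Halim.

Gabor takes one-quarter of 440,000 = 110,000. The remaining 330,000 passes to the descendants.
The descendants' portion (330,000) is divided into 3 shares of 110,000: Zelie and Yannick each take 110,000; Reuben's 110,000 share passes to Reuben's issue.
Reuben's share (110,000) is divided into 2 shares of 55,000: Halim and Tobias each take 55,000.

Halim receives 55,000.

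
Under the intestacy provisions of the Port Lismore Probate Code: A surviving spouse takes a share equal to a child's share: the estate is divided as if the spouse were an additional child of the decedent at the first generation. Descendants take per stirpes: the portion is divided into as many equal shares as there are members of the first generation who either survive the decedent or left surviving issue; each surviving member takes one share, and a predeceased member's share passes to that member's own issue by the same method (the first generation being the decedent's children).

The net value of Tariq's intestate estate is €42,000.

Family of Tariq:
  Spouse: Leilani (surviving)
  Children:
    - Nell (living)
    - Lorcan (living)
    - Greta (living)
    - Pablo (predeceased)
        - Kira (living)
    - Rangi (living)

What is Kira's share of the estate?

Kira receives €7,000.

The spouse counts as an additional share at the children's level, so there are 6 primary shares of €7,000. Leilani takes one such share (€7,000).
The children's combined portion (€35,000) is divided into 5 shares of €7,000: Nell, Lorcan, Greta, and Rangi each take €7,000; Pablo's €7,000 share passes to Pablo's issue.
Pablo's share (€7,000) passes entirely to Kira.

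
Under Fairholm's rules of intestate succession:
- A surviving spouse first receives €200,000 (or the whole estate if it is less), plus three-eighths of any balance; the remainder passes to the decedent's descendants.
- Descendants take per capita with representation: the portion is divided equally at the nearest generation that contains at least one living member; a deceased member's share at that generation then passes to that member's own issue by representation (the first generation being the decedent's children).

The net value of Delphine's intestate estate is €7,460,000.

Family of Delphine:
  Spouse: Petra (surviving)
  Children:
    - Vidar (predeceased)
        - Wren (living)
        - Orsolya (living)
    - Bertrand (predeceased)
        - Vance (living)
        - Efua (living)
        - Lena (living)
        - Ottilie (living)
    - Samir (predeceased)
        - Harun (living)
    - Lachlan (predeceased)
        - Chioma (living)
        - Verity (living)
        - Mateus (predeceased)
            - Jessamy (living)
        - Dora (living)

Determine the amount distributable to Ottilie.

Ottilie receives €412,500.

Petra first takes €200,000, leaving a balance of €7,260,000. Petra then takes three-eighths of the balance (€2,722,500), for a total of €2,922,500. The remaining €4,537,500 passes to the descendants.
No child survives, so the initial division is made at the grandchildren's generation.
The descendants' portion (€4,537,500) is divided into 11 shares of €412,500: Wren, Orsolya, Vance, Efua, Lena, Ottilie, Harun, Chioma, Verity, and Dora each take €412,500; Mateus's €412,500 share passes to Mateus's issue.
Mateus's share (€412,500) passes entirely to Jessamy.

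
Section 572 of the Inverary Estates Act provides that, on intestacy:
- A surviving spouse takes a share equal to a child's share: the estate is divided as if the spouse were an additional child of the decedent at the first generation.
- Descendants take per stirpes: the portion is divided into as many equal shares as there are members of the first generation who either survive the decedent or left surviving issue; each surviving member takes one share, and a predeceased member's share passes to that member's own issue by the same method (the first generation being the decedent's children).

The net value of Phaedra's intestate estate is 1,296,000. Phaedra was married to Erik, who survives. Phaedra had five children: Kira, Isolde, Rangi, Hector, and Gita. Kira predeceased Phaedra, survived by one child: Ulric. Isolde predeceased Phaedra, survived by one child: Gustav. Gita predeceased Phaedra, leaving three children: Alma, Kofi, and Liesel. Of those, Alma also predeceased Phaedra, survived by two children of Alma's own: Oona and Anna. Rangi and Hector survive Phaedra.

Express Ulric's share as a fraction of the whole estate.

The spouse counts as an additional share at the children's level, so there are 6 primary shares of 216,000. Erik takes one such share (216,000).
The children's combined portion (1,080,000) is divided into 5 shares of 216,000: Rangi and Hector each take 216,000; Kira's 216,000 share passes to Kira's issue; Isolde's 216,000 share passes to Isolde's issue; Gita's 216,000 share passes to Gita's issue.
Kira's share (216,000) passes entirely to Ulric.
Isolde's share (216,000) passes entirely to Gustav.
Gita's share (216,000) is divided into 3 shares of 72,000: Kofi and Liesel each take 72,000; Alma's 72,000 share passes to Alma's issue.
Alma's share (72,000) is divided into 2 shares of 36,000: Oona and Anna each take 36,000.

Ulric receives 1/6 of the estate.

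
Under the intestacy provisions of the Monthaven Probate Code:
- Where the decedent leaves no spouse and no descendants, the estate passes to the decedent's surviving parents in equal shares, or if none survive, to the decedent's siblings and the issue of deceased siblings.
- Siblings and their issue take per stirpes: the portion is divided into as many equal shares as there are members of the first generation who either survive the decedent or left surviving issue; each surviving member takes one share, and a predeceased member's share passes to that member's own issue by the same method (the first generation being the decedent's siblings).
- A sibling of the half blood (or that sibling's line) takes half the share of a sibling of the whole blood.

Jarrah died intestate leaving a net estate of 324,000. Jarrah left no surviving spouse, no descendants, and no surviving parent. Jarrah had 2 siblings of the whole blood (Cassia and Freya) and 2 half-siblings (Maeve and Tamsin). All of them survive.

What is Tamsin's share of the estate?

The entire 324,000 passes to the siblings and their issue.
Counting each half-blood sibling's line as half a unit, there are 3 units in 324,000, so one unit is 108,000. Whole-blood lines (Cassia and Freya) take 108,000 each; half-blood lines (Maeve and Tamsin) take 54,000 each.

Tamsin receives 54,000.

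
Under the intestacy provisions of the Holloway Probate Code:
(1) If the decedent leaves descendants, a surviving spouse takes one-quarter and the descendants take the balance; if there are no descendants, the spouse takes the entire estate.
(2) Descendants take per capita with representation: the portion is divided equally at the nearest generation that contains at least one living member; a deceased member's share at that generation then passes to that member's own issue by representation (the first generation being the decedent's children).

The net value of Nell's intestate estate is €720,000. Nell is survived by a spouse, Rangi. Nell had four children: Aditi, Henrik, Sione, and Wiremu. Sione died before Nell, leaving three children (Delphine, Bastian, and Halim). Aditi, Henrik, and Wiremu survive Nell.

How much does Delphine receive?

Rangi takes one-quarter of €720,000 = €180,000. The remaining €540,000 passes to the descendants.
The descendants' portion (€540,000) is divided into 4 shares of €135,000: Aditi, Henrik, and Wiremu each take €135,000; Sione's €135,000 share passes to Sione's issue.
Sione's share (€135,000) is divided into 3 shares of €45,000: Delphine, Bastian, and Halim each take €45,000.

Delphine receives €45,000.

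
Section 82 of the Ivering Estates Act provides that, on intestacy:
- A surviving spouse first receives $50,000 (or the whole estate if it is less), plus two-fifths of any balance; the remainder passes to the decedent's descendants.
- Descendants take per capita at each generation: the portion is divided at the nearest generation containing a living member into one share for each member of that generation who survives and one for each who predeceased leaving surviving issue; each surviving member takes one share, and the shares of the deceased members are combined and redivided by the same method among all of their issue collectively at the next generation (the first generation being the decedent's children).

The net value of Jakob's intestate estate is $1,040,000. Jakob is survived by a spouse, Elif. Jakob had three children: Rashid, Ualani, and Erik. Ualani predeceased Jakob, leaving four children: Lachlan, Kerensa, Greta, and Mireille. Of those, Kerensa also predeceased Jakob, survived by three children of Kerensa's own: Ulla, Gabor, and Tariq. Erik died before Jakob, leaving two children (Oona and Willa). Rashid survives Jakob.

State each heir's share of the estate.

Elif: $446,000; Rashid: $198,000; Lachlan: $66,000; Ulla: $22,000; Gabor: $22,000; Tariq: $22,000; Greta: $66,000; Mireille: $66,000; Oona: $66,000; Willa: $66,000

Elif first takes $50,000, leaving a balance of $990,000. Elif then takes two-fifths of the balance ($396,000), for a total of $446,000. The remaining $594,000 passes to the descendants.
The descendants' portion ($594,000) is divided at the children's generation into 3 shares of $198,000. Rashid takes $198,000. The 2 shares of the deceased (Ualani and Erik) are combined into a pool of $396,000.
That pool ($396,000) is divided at the grandchildren's generation into 6 shares of $66,000. Lachlan, Greta, Mireille, Oona, and Willa each take $66,000. The remaining share for the deceased Kerensa ($66,000) is carried to the next generation.
That pool ($66,000) is divided at the great-grandchildren's generation equally among Ulla, Gabor, and Tariq: $22,000 each.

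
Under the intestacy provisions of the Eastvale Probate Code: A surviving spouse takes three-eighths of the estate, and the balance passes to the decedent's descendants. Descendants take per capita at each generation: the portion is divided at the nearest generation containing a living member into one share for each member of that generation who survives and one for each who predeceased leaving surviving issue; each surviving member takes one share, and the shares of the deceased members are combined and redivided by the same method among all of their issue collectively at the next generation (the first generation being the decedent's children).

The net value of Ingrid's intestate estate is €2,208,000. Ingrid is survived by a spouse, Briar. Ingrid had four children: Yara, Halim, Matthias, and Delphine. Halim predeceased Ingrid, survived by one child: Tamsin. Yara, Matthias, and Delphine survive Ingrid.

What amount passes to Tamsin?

Briar takes three-eighths of €2,208,000 = €828,000. The remaining €1,380,000 passes to the descendants.
The descendants' portion (€1,380,000) is divided at the children's generation into 4 shares of €345,000. Yara, Matthias, and Delphine each take €345,000. The remaining share for the deceased Halim (€345,000) is carried to the next generation.
That pool (€345,000) passes entirely to Tamsin, the sole taker at the grandchildren's generation.

Tamsin receives €345,000.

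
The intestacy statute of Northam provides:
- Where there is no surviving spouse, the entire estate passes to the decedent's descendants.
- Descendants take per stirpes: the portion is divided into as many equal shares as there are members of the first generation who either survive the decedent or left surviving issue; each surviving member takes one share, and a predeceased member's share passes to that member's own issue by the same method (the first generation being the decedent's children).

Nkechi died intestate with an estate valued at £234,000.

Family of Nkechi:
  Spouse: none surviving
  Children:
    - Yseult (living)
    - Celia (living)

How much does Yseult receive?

Yseult receives £117,000.

The entire £234,000 passes to the descendants.
That amount (£234,000) is divided into 2 shares of £117,000: Yseult and Celia each take £117,000.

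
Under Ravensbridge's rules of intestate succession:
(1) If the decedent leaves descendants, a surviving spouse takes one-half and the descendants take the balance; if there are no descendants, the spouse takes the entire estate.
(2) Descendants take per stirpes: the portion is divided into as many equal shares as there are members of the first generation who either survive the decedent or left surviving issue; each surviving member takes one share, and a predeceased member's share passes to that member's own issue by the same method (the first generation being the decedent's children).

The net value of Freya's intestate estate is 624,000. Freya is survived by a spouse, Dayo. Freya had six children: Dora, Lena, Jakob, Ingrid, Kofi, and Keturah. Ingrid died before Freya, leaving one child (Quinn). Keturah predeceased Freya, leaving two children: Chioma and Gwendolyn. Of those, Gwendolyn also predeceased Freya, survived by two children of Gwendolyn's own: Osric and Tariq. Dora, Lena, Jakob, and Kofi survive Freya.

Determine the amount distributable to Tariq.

Tariq receives 13,000.

Dayo takes one-half of 624,000 = 312,000. The remaining 312,000 passes to the descendants.
The descendants' portion (312,000) is divided into 6 shares of 52,000: Dora, Lena, Jakob, and Kofi each take 52,000; Ingrid's 52,000 share passes to Ingrid's issue; Keturah's 52,000 share passes to Keturah's issue.
Ingrid's share (52,000) passes entirely to Quinn.
Keturah's share (52,000) is divided into 2 shares of 26,000: Chioma takes 26,000; Gwendolyn's 26,000 share passes to Gwendolyn's issue.
Gwendolyn's share (26,000) is divided into 2 shares of 13,000: Osric and Tariq each take 13,000.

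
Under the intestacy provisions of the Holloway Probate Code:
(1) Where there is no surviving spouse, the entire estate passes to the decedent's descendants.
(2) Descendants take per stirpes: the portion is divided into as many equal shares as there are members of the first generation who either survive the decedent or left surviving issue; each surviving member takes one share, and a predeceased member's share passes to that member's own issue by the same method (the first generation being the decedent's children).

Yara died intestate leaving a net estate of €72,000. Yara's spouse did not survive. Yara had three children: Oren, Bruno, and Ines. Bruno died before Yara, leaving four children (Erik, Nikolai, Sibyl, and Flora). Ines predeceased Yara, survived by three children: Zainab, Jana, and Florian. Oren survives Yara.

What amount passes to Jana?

The entire €72,000 passes to the descendants.
That amount (€72,000) is divided into 3 shares of €24,000: Oren takes €24,000; Bruno's €24,000 share passes to Bruno's issue; Ines's €24,000 share passes to Ines's issue.
Bruno's share (€24,000) is divided into 4 shares of €6,000: Erik, Nikolai, Sibyl, and Flora each take €6,000.
Ines's share (€24,000) is divided into 3 shares of €8,000: Zainab, Jana, and Florian each take €8,000.

Jana receives €8,000.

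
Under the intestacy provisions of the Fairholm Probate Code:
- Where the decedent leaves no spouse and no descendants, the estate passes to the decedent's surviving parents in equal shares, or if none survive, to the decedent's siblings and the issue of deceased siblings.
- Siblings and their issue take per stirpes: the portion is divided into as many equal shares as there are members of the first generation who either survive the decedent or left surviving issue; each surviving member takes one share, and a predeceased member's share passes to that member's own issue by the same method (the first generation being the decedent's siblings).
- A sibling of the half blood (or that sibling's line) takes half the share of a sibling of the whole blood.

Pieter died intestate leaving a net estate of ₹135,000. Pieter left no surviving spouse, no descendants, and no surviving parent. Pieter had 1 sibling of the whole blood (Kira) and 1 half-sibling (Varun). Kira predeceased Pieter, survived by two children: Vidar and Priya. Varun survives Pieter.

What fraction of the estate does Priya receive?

Priya receives 1/3 of the estate.

The entire ₹135,000 passes to the siblings and their issue.
Counting each half-blood sibling's line as half a unit, there are 3/2 units in ₹135,000, so one unit is ₹90,000. Whole-blood lines (Kira) take ₹90,000 each; half-blood lines (Varun) take ₹45,000 each.
Kira's share (₹90,000) is divided into 2 shares of ₹45,000: Vidar and Priya each take ₹45,000.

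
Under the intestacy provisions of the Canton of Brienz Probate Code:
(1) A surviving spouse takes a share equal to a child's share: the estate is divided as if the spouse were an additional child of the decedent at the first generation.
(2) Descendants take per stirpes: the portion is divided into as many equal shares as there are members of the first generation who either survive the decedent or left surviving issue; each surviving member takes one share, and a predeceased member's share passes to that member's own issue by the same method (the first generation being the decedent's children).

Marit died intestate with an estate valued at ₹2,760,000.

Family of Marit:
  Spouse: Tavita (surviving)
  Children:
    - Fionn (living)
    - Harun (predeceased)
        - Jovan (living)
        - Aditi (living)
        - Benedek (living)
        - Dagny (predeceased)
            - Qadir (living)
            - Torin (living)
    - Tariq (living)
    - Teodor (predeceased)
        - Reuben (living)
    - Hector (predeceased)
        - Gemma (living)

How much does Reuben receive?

Reuben receives ₹460,000.

The spouse counts as an additional share at the children's level, so there are 6 primary shares of ₹460,000. Tavita takes one such share (₹460,000).
The children's combined portion (₹2,300,000) is divided into 5 shares of ₹460,000: Fionn and Tariq each take ₹460,000; Harun's ₹460,000 share passes to Harun's issue; Teodor's ₹460,000 share passes to Teodor's issue; Hector's ₹460,000 share passes to Hector's issue.
Harun's share (₹460,000) is divided into 4 shares of ₹115,000: Jovan, Aditi, and Benedek each take ₹115,000; Dagny's ₹115,000 share passes to Dagny's issue.
Dagny's share (₹115,000) is divided into 2 shares of ₹57,500: Qadir and Torin each take ₹57,500.
Teodor's share (₹460,000) passes entirely to Reuben.
Hector's share (₹460,000) passes entirely to Gemma.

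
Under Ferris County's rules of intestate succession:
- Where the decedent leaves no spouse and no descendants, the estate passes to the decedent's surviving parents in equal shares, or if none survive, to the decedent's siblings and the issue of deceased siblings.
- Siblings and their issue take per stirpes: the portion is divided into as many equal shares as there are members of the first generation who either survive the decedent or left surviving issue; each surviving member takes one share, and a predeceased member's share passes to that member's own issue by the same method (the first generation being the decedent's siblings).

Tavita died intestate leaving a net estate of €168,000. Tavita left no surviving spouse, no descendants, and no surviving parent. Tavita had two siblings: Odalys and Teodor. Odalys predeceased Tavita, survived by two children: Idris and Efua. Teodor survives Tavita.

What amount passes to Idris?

The entire €168,000 passes to the siblings and their issue.
That amount (€168,000) is divided into 2 shares of €84,000: Teodor takes €84,000; Odalys's €84,000 share passes to Odalys's issue.
Odalys's share (€84,000) is divided into 2 shares of €42,000: Idris and Efua each take €42,000.

Idris receives €42,000.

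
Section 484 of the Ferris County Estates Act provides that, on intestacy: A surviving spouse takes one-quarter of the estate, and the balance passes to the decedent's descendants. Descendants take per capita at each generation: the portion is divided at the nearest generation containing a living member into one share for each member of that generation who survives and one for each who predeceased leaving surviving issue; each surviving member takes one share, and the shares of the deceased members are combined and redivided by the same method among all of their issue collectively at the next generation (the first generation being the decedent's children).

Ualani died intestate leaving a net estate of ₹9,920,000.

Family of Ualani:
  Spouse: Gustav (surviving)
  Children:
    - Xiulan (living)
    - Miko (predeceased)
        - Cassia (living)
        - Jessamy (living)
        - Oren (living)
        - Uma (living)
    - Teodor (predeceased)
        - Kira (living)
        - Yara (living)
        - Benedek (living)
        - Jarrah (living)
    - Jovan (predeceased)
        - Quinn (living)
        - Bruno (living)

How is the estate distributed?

Gustav: ₹2,480,000; Xiulan: ₹1,860,000; Cassia: ₹558,000; Jessamy: ₹558,000; Oren: ₹558,000; Uma: ₹558,000; Kira: ₹558,000; Yara: ₹558,000; Benedek: ₹558,000; Jarrah: ₹558,000; Quinn: ₹558,000; Bruno: ₹558,000

Gustav takes one-quarter of ₹9,920,000 = ₹2,480,000. The remaining ₹7,440,000 passes to the descendants.
The descendants' portion (₹7,440,000) is divided at the children's generation into 4 shares of ₹1,860,000. Xiulan takes ₹1,860,000. The 3 shares of the deceased (Miko, Teodor, and Jovan) are combined into a pool of ₹5,580,000.
That pool (₹5,580,000) is divided at the grandchildren's generation equally among Cassia, Jessamy, Oren, Uma, Kira, Yara, Benedek, Jarrah, Quinn, and Bruno: ₹558,000 each.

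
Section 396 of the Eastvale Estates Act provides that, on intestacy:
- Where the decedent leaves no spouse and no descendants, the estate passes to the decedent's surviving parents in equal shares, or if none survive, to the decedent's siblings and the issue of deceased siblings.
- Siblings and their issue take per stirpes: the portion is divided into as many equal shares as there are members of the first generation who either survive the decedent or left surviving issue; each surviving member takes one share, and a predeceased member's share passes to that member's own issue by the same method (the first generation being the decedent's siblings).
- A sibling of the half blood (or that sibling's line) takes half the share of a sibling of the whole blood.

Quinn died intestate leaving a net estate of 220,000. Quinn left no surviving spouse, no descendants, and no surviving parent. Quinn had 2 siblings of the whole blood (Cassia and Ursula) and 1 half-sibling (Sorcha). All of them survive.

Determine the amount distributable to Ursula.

Ursula receives 88,000.

The entire 220,000 passes to the siblings and their issue.
Counting each half-blood sibling's line as half a unit, there are 5/2 units in 220,000, so one unit is 88,000. Whole-blood lines (Cassia and Ursula) take 88,000 each; half-blood lines (Sorcha) take 44,000 each.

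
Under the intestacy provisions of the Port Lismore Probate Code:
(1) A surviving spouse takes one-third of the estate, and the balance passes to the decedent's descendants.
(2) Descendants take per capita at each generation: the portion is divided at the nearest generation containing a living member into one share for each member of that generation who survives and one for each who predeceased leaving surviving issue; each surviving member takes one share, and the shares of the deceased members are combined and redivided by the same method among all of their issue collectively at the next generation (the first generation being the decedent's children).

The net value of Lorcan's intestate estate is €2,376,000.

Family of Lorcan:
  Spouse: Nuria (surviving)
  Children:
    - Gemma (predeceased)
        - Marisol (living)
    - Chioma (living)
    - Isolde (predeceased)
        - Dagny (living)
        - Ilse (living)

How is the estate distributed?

Nuria: €792,000; Marisol: €352,000; Chioma: €528,000; Dagny: €352,000; Ilse: €352,000

Nuria takes one-third of €2,376,000 = €792,000. The remaining €1,584,000 passes to the descendants.
The descendants' portion (€1,584,000) is divided at the children's generation into 3 shares of €528,000. Chioma takes €528,000. The 2 shares of the deceased (Gemma and Isolde) are combined into a pool of €1,056,000.
That pool (€1,056,000) is divided at the grandchildren's generation equally among Marisol, Dagny, and Ilse: €352,000 each.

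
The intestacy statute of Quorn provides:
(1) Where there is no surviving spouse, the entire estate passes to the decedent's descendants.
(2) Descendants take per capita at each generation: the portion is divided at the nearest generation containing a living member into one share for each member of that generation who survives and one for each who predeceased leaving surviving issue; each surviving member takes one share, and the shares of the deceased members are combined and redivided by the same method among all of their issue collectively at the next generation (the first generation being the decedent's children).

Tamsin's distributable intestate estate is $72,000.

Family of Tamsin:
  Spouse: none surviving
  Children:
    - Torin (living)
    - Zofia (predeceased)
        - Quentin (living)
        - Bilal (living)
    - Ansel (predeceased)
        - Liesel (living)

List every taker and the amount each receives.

The entire $72,000 passes to the descendants.
That amount ($72,000) is divided at the children's generation into 3 shares of $24,000. Torin takes $24,000. The 2 shares of the deceased (Zofia and Ansel) are combined into a pool of $48,000.
That pool ($48,000) is divided at the grandchildren's generation equally among Quentin, Bilal, and Liesel: $16,000 each.

Torin: $24,000; Quentin: $16,000; Bilal: $16,000; Liesel: $16,000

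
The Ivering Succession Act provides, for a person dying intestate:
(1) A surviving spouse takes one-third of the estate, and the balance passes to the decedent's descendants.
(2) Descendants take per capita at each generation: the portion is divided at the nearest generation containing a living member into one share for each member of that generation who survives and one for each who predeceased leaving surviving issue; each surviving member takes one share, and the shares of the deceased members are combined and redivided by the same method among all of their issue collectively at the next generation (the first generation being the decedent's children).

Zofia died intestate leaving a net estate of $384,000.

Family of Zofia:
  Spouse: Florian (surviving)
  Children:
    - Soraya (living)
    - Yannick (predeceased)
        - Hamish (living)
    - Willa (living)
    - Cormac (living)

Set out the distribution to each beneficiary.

Florian: $128,000; Soraya: $64,000; Hamish: $64,000; Willa: $64,000; Cormac: $64,000

Florian takes one-third of $384,000 = $128,000. The remaining $256,000 passes to the descendants.
The descendants' portion ($256,000) is divided at the children's generation into 4 shares of $64,000. Soraya, Willa, and Cormac each take $64,000. The remaining share for the deceased Yannick ($64,000) is carried to the next generation.
That pool ($64,000) passes entirely to Hamish, the sole taker at the grandchildren's generation.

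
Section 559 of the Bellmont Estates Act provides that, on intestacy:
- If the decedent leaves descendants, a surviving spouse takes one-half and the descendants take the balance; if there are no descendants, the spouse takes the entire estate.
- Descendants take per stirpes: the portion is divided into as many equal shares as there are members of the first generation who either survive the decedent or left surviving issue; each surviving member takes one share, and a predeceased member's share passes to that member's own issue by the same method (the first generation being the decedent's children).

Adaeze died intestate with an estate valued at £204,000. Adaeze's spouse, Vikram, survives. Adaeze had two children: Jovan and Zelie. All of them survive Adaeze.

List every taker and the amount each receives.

Vikram takes one-half of £204,000 = £102,000. The remaining £102,000 passes to the descendants.
The descendants' portion (£102,000) is divided into 2 shares of £51,000: Jovan and Zelie each take £51,000.

Vikram: £102,000; Jovan: £51,000; Zelie: £51,000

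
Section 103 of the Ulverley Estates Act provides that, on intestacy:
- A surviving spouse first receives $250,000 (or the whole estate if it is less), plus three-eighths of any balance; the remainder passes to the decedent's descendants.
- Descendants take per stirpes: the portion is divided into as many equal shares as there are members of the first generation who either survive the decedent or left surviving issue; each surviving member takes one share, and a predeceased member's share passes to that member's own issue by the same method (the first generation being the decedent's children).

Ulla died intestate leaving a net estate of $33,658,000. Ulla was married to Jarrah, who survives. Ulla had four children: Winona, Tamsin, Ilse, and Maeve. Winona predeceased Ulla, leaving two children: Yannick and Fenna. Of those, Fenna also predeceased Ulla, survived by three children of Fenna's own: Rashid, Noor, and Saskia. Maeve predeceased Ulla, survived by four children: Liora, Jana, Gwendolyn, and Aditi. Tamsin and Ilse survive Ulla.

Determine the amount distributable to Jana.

Jarrah first takes $250,000, leaving a balance of $33,408,000. Jarrah then takes three-eighths of the balance ($12,528,000), for a total of $12,778,000. The remaining $20,880,000 passes to the descendants.
The descendants' portion ($20,880,000) is divided into 4 shares of $5,220,000: Tamsin and Ilse each take $5,220,000; Winona's $5,220,000 share passes to Winona's issue; Maeve's $5,220,000 share passes to Maeve's issue.
Winona's share ($5,220,000) is divided into 2 shares of $2,610,000: Yannick takes $2,610,000; Fenna's $2,610,000 share passes to Fenna's issue.
Fenna's share ($2,610,000) is divided into 3 shares of $870,000: Rashid, Noor, and Saskia each take $870,000.
Maeve's share ($5,220,000) is divided into 4 shares of $1,305,000: Liora, Jana, Gwendolyn, and Aditi each take $1,305,000.

Jana receives $1,305,000.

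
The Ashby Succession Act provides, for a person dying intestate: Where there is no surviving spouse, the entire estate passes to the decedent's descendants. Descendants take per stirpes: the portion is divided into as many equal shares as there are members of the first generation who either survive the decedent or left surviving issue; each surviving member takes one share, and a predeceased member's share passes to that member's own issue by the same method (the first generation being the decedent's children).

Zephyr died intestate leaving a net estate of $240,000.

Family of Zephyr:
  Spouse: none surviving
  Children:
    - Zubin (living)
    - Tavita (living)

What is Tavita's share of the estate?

The entire $240,000 passes to the descendants.
That amount ($240,000) is divided into 2 shares of $120,000: Zubin and Tavita each take $120,000.

Tavita receives $120,000.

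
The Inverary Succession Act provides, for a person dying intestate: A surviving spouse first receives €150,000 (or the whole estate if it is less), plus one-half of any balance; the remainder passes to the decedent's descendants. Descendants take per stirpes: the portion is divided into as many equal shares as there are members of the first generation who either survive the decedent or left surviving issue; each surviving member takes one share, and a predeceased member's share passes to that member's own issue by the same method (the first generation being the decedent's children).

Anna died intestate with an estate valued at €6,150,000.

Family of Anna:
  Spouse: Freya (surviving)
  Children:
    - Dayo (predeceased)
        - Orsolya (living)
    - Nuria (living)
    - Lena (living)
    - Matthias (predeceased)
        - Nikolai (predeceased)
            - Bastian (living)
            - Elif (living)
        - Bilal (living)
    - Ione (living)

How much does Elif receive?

Elif receives €150,000.

Freya first takes €150,000, leaving a balance of €6,000,000. Freya then takes one-half of the balance (€3,000,000), for a total of €3,150,000. The remaining €3,000,000 passes to the descendants.
The descendants' portion (€3,000,000) is divided into 5 shares of €600,000: Nuria, Lena, and Ione each take €600,000; Dayo's €600,000 share passes to Dayo's issue; Matthias's €600,000 share passes to Matthias's issue.
Dayo's share (€600,000) passes entirely to Orsolya.
Matthias's share (€600,000) is divided into 2 shares of €300,000: Bilal takes €300,000; Nikolai's €300,000 share passes to Nikolai's issue.
Nikolai's share (€300,000) is divided into 2 shares of €150,000: Bastian and Elif each take €150,000.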